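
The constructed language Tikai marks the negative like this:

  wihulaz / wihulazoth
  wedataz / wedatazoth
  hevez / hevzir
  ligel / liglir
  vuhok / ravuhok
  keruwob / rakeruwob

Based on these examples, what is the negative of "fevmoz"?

rafevmoz

wihulaz and hevez both end in -z yet inflect differently (wihulazoth, hevzir), so the final letter is not what conditions the rule; the last vowel is.
"fevmoz" has last vowel 'o'. The stems whose last vowel is 'o' (vuhok → ravuhok, keruwob → rakeruwob) add the prefix ra-.
So fevmoz → rafevmoz.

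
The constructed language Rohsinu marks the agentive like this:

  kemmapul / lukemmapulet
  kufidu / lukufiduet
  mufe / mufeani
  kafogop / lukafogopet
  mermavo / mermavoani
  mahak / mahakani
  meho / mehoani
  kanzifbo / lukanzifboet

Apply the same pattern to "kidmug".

lukidmuget

kanzifbo and mermavo both end in -o yet inflect differently (lukanzifboet, mermavoani), so the final letter is not what conditions the rule; the first letter is.
"kidmug" begins with k-. The stems beginning with k- (kanzifbo → lukanzifboet, kemmapul → lukemmapulet, kafogop → lukafogopet) add lu- … -et around the stem.
The other pattern: stems beginning with m- add -ani.
So kidmug → lukidmuget.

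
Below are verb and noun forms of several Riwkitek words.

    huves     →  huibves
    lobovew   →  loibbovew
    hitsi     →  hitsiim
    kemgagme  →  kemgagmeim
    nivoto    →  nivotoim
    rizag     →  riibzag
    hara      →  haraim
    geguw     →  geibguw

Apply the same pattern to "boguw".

hara and rizag both have last vowel 'a' yet inflect differently (haraim, riibzag), so the last vowel is not what conditions the rule; whether the stem ends in a vowel or a consonant is.
"boguw" ends in a consonant. The stems ending in a consonant (rizag → riibzag, lobovew → loibbovew, geguw → geibguw) insert -ib- after the first vowel.
The other pattern: stems ending in a vowel add -im.
So boguw → boibguw.

boibguw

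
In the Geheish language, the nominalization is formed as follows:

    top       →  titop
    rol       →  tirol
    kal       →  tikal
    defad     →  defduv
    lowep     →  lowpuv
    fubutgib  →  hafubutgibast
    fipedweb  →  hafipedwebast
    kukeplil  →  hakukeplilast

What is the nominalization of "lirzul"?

top and lowep both end in -p yet inflect differently (titop, lowpuv), so the final letter is not what conditions the rule; the number of vowels is.
"lirzul" has 2 vowels. The stems with 2 vowels (defad → defduv, lowep → lowpuv) delete the last vowel and add -uv.
The other patterns: stems with 1 vowel add the prefix ti-; stems with 3 vowels add ha- … -ast around the stem.
So lirzul → lirzluv.

lirzluv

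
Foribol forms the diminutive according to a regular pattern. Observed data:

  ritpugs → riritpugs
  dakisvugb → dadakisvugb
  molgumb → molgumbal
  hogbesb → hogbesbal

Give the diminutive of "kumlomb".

kumlombal

"kumlomb" has second-to-last letter 'm'. The one such stem in the data (molgumb → molgumbal) adds -al, so the same rule applies.
So kumlomb → kumlombal.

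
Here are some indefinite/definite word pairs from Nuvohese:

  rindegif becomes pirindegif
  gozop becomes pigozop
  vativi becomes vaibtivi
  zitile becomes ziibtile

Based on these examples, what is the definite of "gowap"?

pigowap

rindegif and vativi both have last vowel 'i' yet inflect differently (pirindegif, vaibtivi), so the last vowel is not what conditions the rule; whether the stem ends in a vowel or a consonant is.
"gowap" ends in a consonant. The stems ending in a consonant (rindegif → pirindegif, gozop → pigozop) add the prefix pi-.
So gowap → pigowap.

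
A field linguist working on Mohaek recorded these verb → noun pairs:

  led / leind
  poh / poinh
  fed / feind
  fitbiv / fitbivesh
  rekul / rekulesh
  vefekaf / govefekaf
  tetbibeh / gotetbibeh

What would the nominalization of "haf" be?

hainf

poh and tetbibeh both end in -h yet inflect differently (poinh, gotetbibeh), so the final letter is not what conditions the rule; the number of vowels is.
"haf" has 1 vowel. The stems with 1 vowel (led → leind, poh → poinh, fed → feind) insert -in- after the first vowel.
The other patterns: stems with 2 vowels add -esh; stems with 3 vowels add the prefix go-.
So haf → hainf.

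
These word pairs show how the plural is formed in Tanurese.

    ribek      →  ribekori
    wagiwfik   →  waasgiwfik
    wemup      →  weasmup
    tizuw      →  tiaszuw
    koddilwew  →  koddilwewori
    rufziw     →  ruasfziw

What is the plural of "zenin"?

"zenin" has last vowel 'i'. The stems whose last vowel is 'i' (wagiwfik → waasgiwfik, rufziw → ruasfziw) insert -as- after the first vowel.
So zenin → zeasnin.

zeasnin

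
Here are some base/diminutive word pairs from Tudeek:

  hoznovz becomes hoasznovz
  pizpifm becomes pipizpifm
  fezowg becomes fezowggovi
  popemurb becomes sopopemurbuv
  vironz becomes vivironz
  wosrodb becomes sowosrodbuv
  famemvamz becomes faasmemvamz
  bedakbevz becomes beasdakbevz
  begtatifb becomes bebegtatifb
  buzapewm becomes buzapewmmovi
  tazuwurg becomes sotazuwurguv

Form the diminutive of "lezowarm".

"lezowarm" has second-to-last letter 'r'. The stems whose second-to-last letter is 'r' (popemurb → sopopemurbuv, tazuwurg → sotazuwurguv) add so- … -uv around the stem.
The other patterns: stems whose second-to-last letter is 'm' or 'v' insert -as- after the first vowel; stems whose second-to-last letter is 'w' double the final consonant and add -ovi; stems whose second-to-last letter is 'f' or 'n' repeat the first consonant+vowel as a prefix.
So lezowarm → solezowarmuv.

solezowarmuv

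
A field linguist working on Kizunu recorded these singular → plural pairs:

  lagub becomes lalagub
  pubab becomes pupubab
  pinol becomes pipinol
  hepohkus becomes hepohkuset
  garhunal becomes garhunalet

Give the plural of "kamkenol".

pinol and garhunal both end in -l yet inflect differently (pipinol, garhunalet), so the final letter is not what conditions the rule; the number of vowels is.
"kamkenol" has 3 vowels. The stems with 3 vowels (hepohkus → hepohkuset, garhunal → garhunalet) add -et.
The other pattern: stems with 2 vowels repeat the first consonant+vowel as a prefix.
So kamkenol → kamkenolet.

kamkenolet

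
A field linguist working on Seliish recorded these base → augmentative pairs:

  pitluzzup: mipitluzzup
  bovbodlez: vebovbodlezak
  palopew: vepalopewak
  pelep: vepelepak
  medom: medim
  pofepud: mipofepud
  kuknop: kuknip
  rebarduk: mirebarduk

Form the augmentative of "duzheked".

veduzhekedak

"duzheked" has last vowel 'e'. The stems whose last vowel is 'e' (palopew → vepalopewak, bovbodlez → vebovbodlezak, pelep → vepelepak) add ve- … -ak around the stem.
The other patterns: stems whose last vowel is 'o' change the last vowel to 'i'; stems whose last vowel is 'u' add the prefix mi-.
So duzheked → veduzhekedak.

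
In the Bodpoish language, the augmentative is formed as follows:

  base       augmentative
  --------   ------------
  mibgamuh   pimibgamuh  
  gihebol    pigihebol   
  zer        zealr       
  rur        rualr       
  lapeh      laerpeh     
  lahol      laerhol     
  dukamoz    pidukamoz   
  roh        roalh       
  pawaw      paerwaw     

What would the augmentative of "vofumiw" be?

roh and lapeh both end in -h yet inflect differently (roalh, laerpeh), so the final letter is not what conditions the rule; the number of vowels is.
"vofumiw" has 3 vowels. The stems with 3 vowels (dukamoz → pidukamoz, gihebol → pigihebol, mibgamuh → pimibgamuh) add the prefix pi-.
The other patterns: stems with 1 vowel insert -al- after the first vowel; stems with 2 vowels insert -er- after the first vowel.
So vofumiw → pivofumiw.

pivofumiw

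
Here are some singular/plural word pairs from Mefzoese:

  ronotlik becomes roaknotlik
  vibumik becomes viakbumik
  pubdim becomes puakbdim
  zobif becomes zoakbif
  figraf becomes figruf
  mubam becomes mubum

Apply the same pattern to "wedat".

zobif and figraf both end in -f yet inflect differently (zoakbif, figruf), so the final letter is not what conditions the rule; the last vowel is.
"wedat" has last vowel 'a'. The stems whose last vowel is 'a' (figraf → figruf, mubam → mubum) change the last vowel to 'u'.
So wedat → wedut.

wedut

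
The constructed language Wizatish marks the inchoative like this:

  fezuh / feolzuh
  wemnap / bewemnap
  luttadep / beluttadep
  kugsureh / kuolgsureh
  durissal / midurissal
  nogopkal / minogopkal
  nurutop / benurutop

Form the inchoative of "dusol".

midusol

wemnap and nogopkal both have last vowel 'a' yet inflect differently (bewemnap, minogopkal), so the last vowel is not what conditions the rule; the final letter is.
"dusol" ends in -l. The stems ending in -l (nogopkal → minogopkal, durissal → midurissal) add the prefix mi-.
The other patterns: stems ending in -p add the prefix be-; stems ending in -h insert -ol- after the first vowel.
So dusol → midusol.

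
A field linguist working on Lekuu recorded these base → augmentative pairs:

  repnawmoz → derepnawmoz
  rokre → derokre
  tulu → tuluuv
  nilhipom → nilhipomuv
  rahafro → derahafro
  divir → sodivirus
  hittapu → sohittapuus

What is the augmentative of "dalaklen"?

sodalaklenus

hittapu and tulu both end in -u yet inflect differently (sohittapuus, tuluuv), so the final letter is not what conditions the rule; the first letter is.
"dalaklen" begins with d-. The one such stem in the data (divir → sodivirus) adds so- … -us around the stem, so the same rule applies.
So dalaklen → sodalaklenus.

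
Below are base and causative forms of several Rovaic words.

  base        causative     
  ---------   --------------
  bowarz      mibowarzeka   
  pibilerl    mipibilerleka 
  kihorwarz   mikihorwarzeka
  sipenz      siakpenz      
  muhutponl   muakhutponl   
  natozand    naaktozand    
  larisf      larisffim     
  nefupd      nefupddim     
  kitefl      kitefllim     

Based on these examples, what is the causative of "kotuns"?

bowarz and sipenz both end in -z yet inflect differently (mibowarzeka, siakpenz), so the final letter is not what conditions the rule; the second-to-last letter is.
"kotuns" has second-to-last letter 'n'. The stems whose second-to-last letter is 'n' (sipenz → siakpenz, muhutponl → muakhutponl, natozand → naaktozand) insert -ak- after the first vowel.
The other patterns: stems whose second-to-last letter is 'r' add mi- … -eka around the stem; stems whose second-to-last letter is 'f', 'p' or 's' double the final consonant and add -im.
So kotuns → koaktuns.

koaktuns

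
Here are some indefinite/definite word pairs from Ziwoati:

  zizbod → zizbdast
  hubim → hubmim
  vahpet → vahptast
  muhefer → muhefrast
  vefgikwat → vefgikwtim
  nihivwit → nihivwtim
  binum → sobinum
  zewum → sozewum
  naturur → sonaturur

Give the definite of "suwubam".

"suwubam" has last vowel 'a'. The one such stem in the data (vefgikwat → vefgikwtim) deletes the last vowel and adds -im (as do hubim, nihivwit), so the same rule applies.
So suwubam → suwubmim.

suwubmim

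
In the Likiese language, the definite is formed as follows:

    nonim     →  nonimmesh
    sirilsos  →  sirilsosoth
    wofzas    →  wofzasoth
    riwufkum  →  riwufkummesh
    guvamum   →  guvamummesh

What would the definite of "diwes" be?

"diwes" ends in -s. The stems ending in -s (wofzas → wofzasoth, sirilsos → sirilsosoth) add -oth.
The other pattern: stems ending in -m double the final consonant and add -esh.
So diwes → diwesoth.

diwesoth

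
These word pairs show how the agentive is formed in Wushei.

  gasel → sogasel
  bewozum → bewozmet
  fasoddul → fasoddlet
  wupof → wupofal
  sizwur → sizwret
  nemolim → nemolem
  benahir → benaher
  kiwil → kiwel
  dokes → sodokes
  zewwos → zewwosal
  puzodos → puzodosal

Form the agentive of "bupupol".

dokes and zewwos both end in -s yet inflect differently (sodokes, zewwosal), so the final letter is not what conditions the rule; the last vowel is.
"bupupol" has last vowel 'o'. The stems whose last vowel is 'o' (zewwos → zewwosal, wupof → wupofal, puzodos → puzodosal) add -al.
So bupupol → bupupolal.

bupupolal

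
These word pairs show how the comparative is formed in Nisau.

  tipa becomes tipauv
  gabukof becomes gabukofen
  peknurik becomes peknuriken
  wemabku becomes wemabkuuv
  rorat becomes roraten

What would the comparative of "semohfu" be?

semohfuuv

tipa and rorat both have last vowel 'a' yet inflect differently (tipauv, roraten), so the last vowel is not what conditions the rule; whether the stem ends in a vowel or a consonant is.
"semohfu" ends in a vowel. The stems ending in a vowel (tipa → tipauv, wemabku → wemabkuuv) add -uv.
So semohfu → semohfuuv.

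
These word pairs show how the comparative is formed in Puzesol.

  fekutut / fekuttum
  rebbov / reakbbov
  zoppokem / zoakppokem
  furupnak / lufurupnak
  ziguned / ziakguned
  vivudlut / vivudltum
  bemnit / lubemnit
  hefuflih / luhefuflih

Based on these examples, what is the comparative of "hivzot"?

fekutut and bemnit both end in -t yet inflect differently (fekuttum, lubemnit), so the final letter is not what conditions the rule; the last vowel is.
"hivzot" has last vowel 'o'. The one such stem in the data (rebbov → reakbbov) inserts -ak- after the first vowel (as do zoppokem, ziguned), so the same rule applies.
The other patterns: stems whose last vowel is 'u' delete the last vowel and add -um; stems whose last vowel is 'a' or 'i' add the prefix lu-.
So hivzot → hiakvzot.

hiakvzot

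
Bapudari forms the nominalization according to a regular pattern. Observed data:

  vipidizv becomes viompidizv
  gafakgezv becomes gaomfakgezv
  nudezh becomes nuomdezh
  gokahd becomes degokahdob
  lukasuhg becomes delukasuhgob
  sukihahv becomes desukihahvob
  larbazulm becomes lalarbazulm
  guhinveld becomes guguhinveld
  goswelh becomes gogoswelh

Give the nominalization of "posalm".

poposalm

vipidizv and sukihahv both end in -v yet inflect differently (viompidizv, desukihahvob), so the final letter is not what conditions the rule; the second-to-last letter is.
"posalm" has second-to-last letter 'l'. The stems whose second-to-last letter is 'l' (larbazulm → lalarbazulm, guhinveld → guguhinveld, goswelh → gogoswelh) repeat the first consonant+vowel as a prefix.
So posalm → poposalm.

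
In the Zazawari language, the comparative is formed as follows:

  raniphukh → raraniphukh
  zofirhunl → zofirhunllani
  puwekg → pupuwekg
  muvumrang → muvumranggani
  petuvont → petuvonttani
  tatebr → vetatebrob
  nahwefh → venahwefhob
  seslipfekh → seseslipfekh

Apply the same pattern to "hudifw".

vehudifwob

"hudifw" has second-to-last letter 'f'. The one such stem in the data (nahwefh → venahwefhob) adds ve- … -ob around the stem, so the same rule applies.
The other patterns: stems whose second-to-last letter is 'k' repeat the first consonant+vowel as a prefix; stems whose second-to-last letter is 'n' double the final consonant and add -ani.
So hudifw → vehudifwob.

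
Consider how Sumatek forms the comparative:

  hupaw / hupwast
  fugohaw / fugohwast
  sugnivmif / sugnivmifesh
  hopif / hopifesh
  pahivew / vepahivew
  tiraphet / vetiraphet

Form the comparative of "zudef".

vezudef

"zudef" has last vowel 'e'. The stems whose last vowel is 'e' (pahivew → vepahivew, tiraphet → vetiraphet) add the prefix ve-.
The other patterns: stems whose last vowel is 'a' delete the last vowel and add -ast; stems whose last vowel is 'i' add -esh.
So zudef → vezudef.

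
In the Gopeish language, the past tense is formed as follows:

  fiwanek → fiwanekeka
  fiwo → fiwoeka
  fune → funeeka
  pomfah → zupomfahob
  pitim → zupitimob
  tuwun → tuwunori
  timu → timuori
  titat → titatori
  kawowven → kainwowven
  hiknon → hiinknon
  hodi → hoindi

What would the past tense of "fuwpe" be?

fuwpeeka

tuwun and kawowven both end in -n yet inflect differently (tuwunori, kainwowven), so the final letter is not what conditions the rule; the first letter is.
"fuwpe" begins with f-. The stems beginning with f- (fiwanek → fiwanekeka, fiwo → fiwoeka, fune → funeeka) add -eka.
The other patterns: stems beginning with p- add zu- … -ob around the stem; stems beginning with t- add -ori; stems beginning with h- or k- insert -in- after the first vowel.
So fuwpe → fuwpeeka.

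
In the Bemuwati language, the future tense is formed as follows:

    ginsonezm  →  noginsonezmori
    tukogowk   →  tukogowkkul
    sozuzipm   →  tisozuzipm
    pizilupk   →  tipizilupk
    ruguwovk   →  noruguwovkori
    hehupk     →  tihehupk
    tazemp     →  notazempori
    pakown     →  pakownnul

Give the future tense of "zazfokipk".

tizazfokipk

tukogowk and hehupk both end in -k yet inflect differently (tukogowkkul, tihehupk), so the final letter is not what conditions the rule; the second-to-last letter is.
"zazfokipk" has second-to-last letter 'p'. The stems whose second-to-last letter is 'p' (hehupk → tihehupk, sozuzipm → tisozuzipm, pizilupk → tipizilupk) add the prefix ti-.
So zazfokipk → tizazfokipk.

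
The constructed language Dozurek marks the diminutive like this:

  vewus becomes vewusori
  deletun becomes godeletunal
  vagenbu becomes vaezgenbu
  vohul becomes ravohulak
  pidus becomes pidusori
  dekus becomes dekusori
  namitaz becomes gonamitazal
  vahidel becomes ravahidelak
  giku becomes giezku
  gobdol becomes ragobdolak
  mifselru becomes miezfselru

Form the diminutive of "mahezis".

vohul and dekus both have last vowel 'u' yet inflect differently (ravohulak, dekusori), so the last vowel is not what conditions the rule; the final letter is.
"mahezis" ends in -s. The stems ending in -s (dekus → dekusori, pidus → pidusori, vewus → vewusori) add -ori.
So mahezis → mahezisori.

mahezisori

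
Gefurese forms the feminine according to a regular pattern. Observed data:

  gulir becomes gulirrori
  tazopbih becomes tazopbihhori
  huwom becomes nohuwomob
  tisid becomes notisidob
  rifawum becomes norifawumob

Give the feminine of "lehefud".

"lehefud" ends in -d. The one such stem in the data (tisid → notisidob) adds no- … -ob around the stem, so the same rule applies.
The other pattern: stems ending in -h or -r double the final consonant and add -ori.
So lehefud → nolehefudob.

nolehefudob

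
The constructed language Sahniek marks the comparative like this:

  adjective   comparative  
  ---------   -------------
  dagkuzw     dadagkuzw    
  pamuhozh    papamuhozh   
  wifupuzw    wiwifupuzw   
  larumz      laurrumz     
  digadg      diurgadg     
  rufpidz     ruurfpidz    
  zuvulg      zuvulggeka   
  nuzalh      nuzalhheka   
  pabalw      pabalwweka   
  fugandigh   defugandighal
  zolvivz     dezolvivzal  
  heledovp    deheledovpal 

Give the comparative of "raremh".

raurremh

digadg and zuvulg both end in -g yet inflect differently (diurgadg, zuvulggeka), so the final letter is not what conditions the rule; the second-to-last letter is.
"raremh" has second-to-last letter 'm'. The one such stem in the data (larumz → laurrumz) inserts -ur- after the first vowel (as do digadg, rufpidz), so the same rule applies.
So raremh → raurremh.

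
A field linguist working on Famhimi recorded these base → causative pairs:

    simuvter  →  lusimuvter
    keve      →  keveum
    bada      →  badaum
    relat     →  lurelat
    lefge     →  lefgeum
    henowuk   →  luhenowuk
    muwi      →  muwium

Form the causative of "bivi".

simuvter and lefge both have last vowel 'e' yet inflect differently (lusimuvter, lefgeum), so the last vowel is not what conditions the rule; whether the stem ends in a vowel or a consonant is.
"bivi" ends in a vowel. The stems ending in a vowel (lefge → lefgeum, bada → badaum, muwi → muwium) add -um.
So bivi → bivium.

bivium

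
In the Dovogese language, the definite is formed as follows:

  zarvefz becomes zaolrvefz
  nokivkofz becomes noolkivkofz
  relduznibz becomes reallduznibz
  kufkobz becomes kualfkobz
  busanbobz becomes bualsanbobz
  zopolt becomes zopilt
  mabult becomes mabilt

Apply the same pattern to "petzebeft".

zarvefz and relduznibz both end in -z yet inflect differently (zaolrvefz, reallduznibz), so the final letter is not what conditions the rule; the second-to-last letter is.
"petzebeft" has second-to-last letter 'f'. The stems whose second-to-last letter is 'f' (zarvefz → zaolrvefz, nokivkofz → noolkivkofz) insert -ol- after the first vowel.
The other patterns: stems whose second-to-last letter is 'b' insert -al- after the first vowel; stems whose second-to-last letter is 'l' change the last vowel to 'i'.
So petzebeft → peoltzebeft.

peoltzebeft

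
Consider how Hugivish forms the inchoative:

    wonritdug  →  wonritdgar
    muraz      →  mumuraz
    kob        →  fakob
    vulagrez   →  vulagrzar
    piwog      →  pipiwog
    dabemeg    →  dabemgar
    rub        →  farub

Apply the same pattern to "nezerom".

nezermar

"nezerom" has 3 vowels. The stems with 3 vowels (vulagrez → vulagrzar, wonritdug → wonritdgar, dabemeg → dabemgar) delete the last vowel and add -ar.
So nezerom → nezermar.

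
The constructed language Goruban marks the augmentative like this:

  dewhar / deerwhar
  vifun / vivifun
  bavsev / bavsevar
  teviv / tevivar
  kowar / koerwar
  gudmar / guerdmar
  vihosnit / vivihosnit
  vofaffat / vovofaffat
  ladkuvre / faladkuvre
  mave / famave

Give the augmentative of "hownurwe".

fahownurwe

"hownurwe" ends in -e. The stems ending in -e (mave → famave, ladkuvre → faladkuvre) add the prefix fa-.
The other patterns: stems ending in -v add -ar; stems ending in -r insert -er- after the first vowel; stems ending in -n or -t repeat the first consonant+vowel as a prefix.
So hownurwe → fahownurwe.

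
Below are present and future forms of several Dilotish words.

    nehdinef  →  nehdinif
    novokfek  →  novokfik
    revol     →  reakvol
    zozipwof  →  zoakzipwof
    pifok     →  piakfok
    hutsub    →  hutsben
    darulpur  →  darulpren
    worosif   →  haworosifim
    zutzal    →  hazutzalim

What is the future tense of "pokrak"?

nehdinef and zozipwof both end in -f yet inflect differently (nehdinif, zoakzipwof), so the final letter is not what conditions the rule; the last vowel is.
"pokrak" has last vowel 'a'. The one such stem in the data (zutzal → hazutzalim) adds ha- … -im around the stem, so the same rule applies.
The other patterns: stems whose last vowel is 'e' change the last vowel to 'i'; stems whose last vowel is 'o' insert -ak- after the first vowel; stems whose last vowel is 'u' delete the last vowel and add -en.
So pokrak → hapokrakim.

hapokrakim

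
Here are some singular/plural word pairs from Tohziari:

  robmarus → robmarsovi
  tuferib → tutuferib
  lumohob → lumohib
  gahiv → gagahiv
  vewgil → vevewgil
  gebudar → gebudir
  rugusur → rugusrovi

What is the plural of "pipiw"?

pipipiw

rugusur and gebudar both end in -r yet inflect differently (rugusrovi, gebudir), so the final letter is not what conditions the rule; the last vowel is.
"pipiw" has last vowel 'i'. The stems whose last vowel is 'i' (gahiv → gagahiv, vewgil → vevewgil, tuferib → tutuferib) repeat the first consonant+vowel as a prefix.
The other patterns: stems whose last vowel is 'u' delete the last vowel and add -ovi; stems whose last vowel is 'a' or 'o' change the last vowel to 'i'.
So pipiw → pipipiw.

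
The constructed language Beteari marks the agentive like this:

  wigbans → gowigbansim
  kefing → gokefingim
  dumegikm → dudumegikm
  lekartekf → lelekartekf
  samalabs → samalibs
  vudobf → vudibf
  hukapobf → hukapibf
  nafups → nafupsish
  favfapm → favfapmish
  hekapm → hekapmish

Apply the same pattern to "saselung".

gosaselungim

wigbans and samalabs both end in -s yet inflect differently (gowigbansim, samalibs), so the final letter is not what conditions the rule; the second-to-last letter is.
"saselung" has second-to-last letter 'n'. The stems whose second-to-last letter is 'n' (wigbans → gowigbansim, kefing → gokefingim) add go- … -im around the stem.
So saselung → gosaselungim.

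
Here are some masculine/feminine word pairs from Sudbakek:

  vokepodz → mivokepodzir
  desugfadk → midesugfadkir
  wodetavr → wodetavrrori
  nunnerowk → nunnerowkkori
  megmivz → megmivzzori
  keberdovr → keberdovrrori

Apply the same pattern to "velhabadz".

mivelhabadzir

desugfadk and nunnerowk both end in -k yet inflect differently (midesugfadkir, nunnerowkkori), so the final letter is not what conditions the rule; the second-to-last letter is.
"velhabadz" has second-to-last letter 'd'. The stems whose second-to-last letter is 'd' (vokepodz → mivokepodzir, desugfadk → midesugfadkir) add mi- … -ir around the stem.
So velhabadz → mivelhabadzir.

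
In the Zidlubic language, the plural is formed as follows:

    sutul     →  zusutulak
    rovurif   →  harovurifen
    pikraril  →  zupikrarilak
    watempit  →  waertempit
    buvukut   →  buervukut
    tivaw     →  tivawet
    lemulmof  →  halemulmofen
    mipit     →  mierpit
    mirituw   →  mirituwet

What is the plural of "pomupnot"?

poermupnot

mirituw and buvukut both have last vowel 'u' yet inflect differently (mirituwet, buervukut), so the last vowel is not what conditions the rule; the final letter is.
"pomupnot" ends in -t. The stems ending in -t (watempit → waertempit, mipit → mierpit, buvukut → buervukut) insert -er- after the first vowel.
The other patterns: stems ending in -w add -et; stems ending in -f add ha- … -en around the stem; stems ending in -l add zu- … -ak around the stem.
So pomupnot → poermupnot.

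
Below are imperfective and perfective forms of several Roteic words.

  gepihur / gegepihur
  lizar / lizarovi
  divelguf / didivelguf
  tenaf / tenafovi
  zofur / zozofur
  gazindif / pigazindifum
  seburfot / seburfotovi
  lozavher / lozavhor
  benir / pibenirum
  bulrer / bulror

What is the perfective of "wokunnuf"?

wowokunnuf

"wokunnuf" has last vowel 'u'. The stems whose last vowel is 'u' (divelguf → didivelguf, zofur → zozofur, gepihur → gegepihur) repeat the first consonant+vowel as a prefix.
So wokunnuf → wowokunnuf.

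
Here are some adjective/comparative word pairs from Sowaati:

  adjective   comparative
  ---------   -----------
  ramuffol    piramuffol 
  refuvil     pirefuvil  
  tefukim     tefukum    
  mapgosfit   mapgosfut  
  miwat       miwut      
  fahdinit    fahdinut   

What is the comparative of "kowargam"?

"kowargam" ends in -m. The one such stem in the data (tefukim → tefukum) changes the last vowel to 'u' (as do mapgosfit, miwat), so the same rule applies.
The other pattern: stems ending in -l add the prefix pi-.
So kowargam → kowargum.

kowargum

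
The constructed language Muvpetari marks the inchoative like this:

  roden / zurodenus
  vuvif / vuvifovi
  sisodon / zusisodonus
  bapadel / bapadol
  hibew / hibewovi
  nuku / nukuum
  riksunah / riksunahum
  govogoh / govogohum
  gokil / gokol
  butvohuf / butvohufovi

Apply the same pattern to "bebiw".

"bebiw" ends in -w. The one such stem in the data (hibew → hibewovi) adds -ovi, so the same rule applies.
So bebiw → bebiwovi.

bebiwovi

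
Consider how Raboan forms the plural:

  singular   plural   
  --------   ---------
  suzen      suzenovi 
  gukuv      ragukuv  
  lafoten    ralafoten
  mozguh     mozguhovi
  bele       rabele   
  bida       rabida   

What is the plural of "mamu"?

"mamu" begins with m-. The one such stem in the data (mozguh → mozguhovi) adds -ovi, so the same rule applies.
So mamu → mamuovi.

mamuovi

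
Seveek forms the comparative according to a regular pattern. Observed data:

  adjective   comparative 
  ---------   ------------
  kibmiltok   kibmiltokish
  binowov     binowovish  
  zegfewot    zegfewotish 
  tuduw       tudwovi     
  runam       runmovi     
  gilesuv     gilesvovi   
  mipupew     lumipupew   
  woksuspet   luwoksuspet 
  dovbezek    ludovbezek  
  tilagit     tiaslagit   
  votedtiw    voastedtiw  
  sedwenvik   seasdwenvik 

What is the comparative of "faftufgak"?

binowov and gilesuv both end in -v yet inflect differently (binowovish, gilesvovi), so the final letter is not what conditions the rule; the last vowel is.
"faftufgak" has last vowel 'a'. The one such stem in the data (runam → runmovi) deletes the last vowel and adds -ovi (as do tuduw, gilesuv), so the same rule applies.
So faftufgak → faftufgkovi.

faftufgkovi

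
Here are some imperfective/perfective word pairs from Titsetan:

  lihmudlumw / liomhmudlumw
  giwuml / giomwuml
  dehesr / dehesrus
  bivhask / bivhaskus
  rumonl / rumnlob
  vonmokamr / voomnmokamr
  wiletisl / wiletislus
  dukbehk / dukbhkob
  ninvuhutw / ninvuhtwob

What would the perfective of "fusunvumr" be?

vonmokamr and dehesr both end in -r yet inflect differently (voomnmokamr, dehesrus), so the final letter is not what conditions the rule; the second-to-last letter is.
"fusunvumr" has second-to-last letter 'm'. The stems whose second-to-last letter is 'm' (vonmokamr → voomnmokamr, giwuml → giomwuml, lihmudlumw → liomhmudlumw) insert -om- after the first vowel.
The other patterns: stems whose second-to-last letter is 's' add -us; stems whose second-to-last letter is 'h', 'n' or 't' delete the last vowel and add -ob.
So fusunvumr → fuomsunvumr.

fuomsunvumr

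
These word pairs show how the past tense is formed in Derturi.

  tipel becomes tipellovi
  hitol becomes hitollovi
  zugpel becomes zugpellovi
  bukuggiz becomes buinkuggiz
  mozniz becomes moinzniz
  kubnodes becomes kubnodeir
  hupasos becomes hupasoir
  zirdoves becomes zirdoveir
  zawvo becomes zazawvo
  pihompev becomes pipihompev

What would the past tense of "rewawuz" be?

"rewawuz" ends in -z. The stems ending in -z (bukuggiz → buinkuggiz, mozniz → moinzniz) insert -in- after the first vowel.
So rewawuz → reinwawuz.

reinwawuz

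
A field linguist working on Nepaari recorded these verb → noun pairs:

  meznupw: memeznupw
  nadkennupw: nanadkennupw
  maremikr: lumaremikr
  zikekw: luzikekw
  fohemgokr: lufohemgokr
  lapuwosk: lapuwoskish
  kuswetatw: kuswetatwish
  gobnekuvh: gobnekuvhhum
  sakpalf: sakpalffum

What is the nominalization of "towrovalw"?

meznupw and zikekw both end in -w yet inflect differently (memeznupw, luzikekw), so the final letter is not what conditions the rule; the second-to-last letter is.
"towrovalw" has second-to-last letter 'l'. The one such stem in the data (sakpalf → sakpalffum) doubles the final consonant and adds -um (as does gobnekuvh), so the same rule applies.
So towrovalw → towrovalwwum.

towrovalwwum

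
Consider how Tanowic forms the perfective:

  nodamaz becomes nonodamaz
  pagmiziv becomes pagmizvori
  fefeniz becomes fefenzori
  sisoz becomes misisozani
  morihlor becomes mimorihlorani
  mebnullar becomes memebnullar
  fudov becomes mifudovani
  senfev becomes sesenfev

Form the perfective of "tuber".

tutuber

fudov and senfev both end in -v yet inflect differently (mifudovani, sesenfev), so the final letter is not what conditions the rule; the last vowel is.
"tuber" has last vowel 'e'. The one such stem in the data (senfev → sesenfev) repeats the first consonant+vowel as a prefix (as do mebnullar, nodamaz), so the same rule applies.
So tuber → tutuber.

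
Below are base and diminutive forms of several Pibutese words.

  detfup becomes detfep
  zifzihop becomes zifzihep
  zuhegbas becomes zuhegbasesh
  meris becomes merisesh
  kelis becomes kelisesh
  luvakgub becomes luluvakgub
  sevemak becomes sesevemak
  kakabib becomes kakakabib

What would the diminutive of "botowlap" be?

botowlep

detfup and luvakgub both have last vowel 'u' yet inflect differently (detfep, luluvakgub), so the last vowel is not what conditions the rule; the final letter is.
"botowlap" ends in -p. The stems ending in -p (detfup → detfep, zifzihop → zifzihep) change the last vowel to 'e'.
So botowlap → botowlep.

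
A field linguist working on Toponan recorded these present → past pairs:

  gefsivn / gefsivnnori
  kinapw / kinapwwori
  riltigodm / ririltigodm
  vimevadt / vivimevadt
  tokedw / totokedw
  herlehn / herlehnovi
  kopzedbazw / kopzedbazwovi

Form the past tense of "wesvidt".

kinapw and tokedw both end in -w yet inflect differently (kinapwwori, totokedw), so the final letter is not what conditions the rule; the second-to-last letter is.
"wesvidt" has second-to-last letter 'd'. The stems whose second-to-last letter is 'd' (riltigodm → ririltigodm, vimevadt → vivimevadt, tokedw → totokedw) repeat the first consonant+vowel as a prefix.
The other patterns: stems whose second-to-last letter is 'p' or 'v' double the final consonant and add -ori; stems whose second-to-last letter is 'h' or 'z' add -ovi.
So wesvidt → wewesvidt.

wewesvidt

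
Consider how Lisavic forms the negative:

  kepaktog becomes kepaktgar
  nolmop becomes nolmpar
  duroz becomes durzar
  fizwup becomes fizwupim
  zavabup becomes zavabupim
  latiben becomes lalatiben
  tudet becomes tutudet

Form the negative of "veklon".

veklnar

"veklon" has last vowel 'o'. The stems whose last vowel is 'o' (kepaktog → kepaktgar, nolmop → nolmpar, duroz → durzar) delete the last vowel and add -ar.
So veklon → veklnar.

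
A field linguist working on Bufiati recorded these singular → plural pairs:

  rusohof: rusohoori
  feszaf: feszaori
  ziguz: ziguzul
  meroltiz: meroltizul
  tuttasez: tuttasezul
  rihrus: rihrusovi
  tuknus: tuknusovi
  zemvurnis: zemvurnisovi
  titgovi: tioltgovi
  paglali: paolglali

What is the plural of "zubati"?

zuolbati

ziguz and rihrus both have last vowel 'u' yet inflect differently (ziguzul, rihrusovi), so the last vowel is not what conditions the rule; the final letter is.
"zubati" ends in -i. The stems ending in -i (titgovi → tioltgovi, paglali → paolglali) insert -ol- after the first vowel.
So zubati → zuolbati.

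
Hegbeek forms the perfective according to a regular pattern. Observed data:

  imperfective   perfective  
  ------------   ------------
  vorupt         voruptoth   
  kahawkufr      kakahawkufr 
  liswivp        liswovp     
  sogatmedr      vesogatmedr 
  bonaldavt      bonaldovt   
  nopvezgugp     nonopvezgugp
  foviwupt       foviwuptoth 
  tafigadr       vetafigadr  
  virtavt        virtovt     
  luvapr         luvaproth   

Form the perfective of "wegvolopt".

virtavt and foviwupt both end in -t yet inflect differently (virtovt, foviwuptoth), so the final letter is not what conditions the rule; the second-to-last letter is.
"wegvolopt" has second-to-last letter 'p'. The stems whose second-to-last letter is 'p' (luvapr → luvaproth, foviwupt → foviwuptoth, vorupt → voruptoth) add -oth.
So wegvolopt → wegvoloptoth.

wegvoloptoth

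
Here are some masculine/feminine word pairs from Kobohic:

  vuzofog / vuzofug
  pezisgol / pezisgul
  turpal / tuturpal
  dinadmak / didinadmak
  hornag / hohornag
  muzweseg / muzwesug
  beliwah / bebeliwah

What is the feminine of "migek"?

hornag and muzweseg both end in -g yet inflect differently (hohornag, muzwesug), so the final letter is not what conditions the rule; the last vowel is.
"migek" has last vowel 'e'. The one such stem in the data (muzweseg → muzwesug) changes the last vowel to 'u' (as do pezisgol, vuzofog), so the same rule applies.
So migek → miguk.

miguk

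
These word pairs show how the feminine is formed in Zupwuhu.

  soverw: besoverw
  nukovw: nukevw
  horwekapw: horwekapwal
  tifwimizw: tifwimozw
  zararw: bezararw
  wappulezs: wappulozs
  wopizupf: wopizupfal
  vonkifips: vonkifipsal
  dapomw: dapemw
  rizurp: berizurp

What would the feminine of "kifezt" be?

kifozt

tifwimizw and soverw both end in -w yet inflect differently (tifwimozw, besoverw), so the final letter is not what conditions the rule; the second-to-last letter is.
"kifezt" has second-to-last letter 'z'. The stems whose second-to-last letter is 'z' (wappulezs → wappulozs, tifwimizw → tifwimozw) change the last vowel to 'o'.
So kifezt → kifozt.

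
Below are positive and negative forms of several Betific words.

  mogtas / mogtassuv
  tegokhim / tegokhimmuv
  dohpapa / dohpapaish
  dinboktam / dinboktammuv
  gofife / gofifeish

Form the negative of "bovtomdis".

bovtomdissuv

dinboktam and dohpapa both have last vowel 'a' yet inflect differently (dinboktammuv, dohpapaish), so the last vowel is not what conditions the rule; whether the stem ends in a vowel or a consonant is.
"bovtomdis" ends in a consonant. The stems ending in a consonant (tegokhim → tegokhimmuv, dinboktam → dinboktammuv, mogtas → mogtassuv) double the final consonant and add -uv.
So bovtomdis → bovtomdissuv.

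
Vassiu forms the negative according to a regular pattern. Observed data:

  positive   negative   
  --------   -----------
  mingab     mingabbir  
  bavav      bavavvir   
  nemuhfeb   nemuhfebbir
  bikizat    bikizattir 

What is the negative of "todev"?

Every pair shown (mingab → mingabbir, bavav → bavavvir, nemuhfeb → nemuhfebbir, …) follows the same rule: double the final consonant and add -ir.
So todev → todevvir.

todevvir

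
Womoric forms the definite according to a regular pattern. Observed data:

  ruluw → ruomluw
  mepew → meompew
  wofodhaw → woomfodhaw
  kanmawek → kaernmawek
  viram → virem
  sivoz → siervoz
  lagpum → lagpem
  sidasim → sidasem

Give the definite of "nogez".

noergez

"nogez" ends in -z. The one such stem in the data (sivoz → siervoz) inserts -er- after the first vowel (as does kanmawek), so the same rule applies.
The other patterns: stems ending in -w insert -om- after the first vowel; stems ending in -m change the last vowel to 'e'.
So nogez → noergez.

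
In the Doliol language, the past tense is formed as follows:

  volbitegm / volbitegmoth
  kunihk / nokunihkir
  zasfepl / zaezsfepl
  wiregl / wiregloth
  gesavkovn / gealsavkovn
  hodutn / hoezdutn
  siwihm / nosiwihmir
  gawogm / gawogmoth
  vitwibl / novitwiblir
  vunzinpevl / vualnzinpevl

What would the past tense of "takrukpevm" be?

taalkrukpevm

wiregl and vunzinpevl both end in -l yet inflect differently (wiregloth, vualnzinpevl), so the final letter is not what conditions the rule; the second-to-last letter is.
"takrukpevm" has second-to-last letter 'v'. The stems whose second-to-last letter is 'v' (vunzinpevl → vualnzinpevl, gesavkovn → gealsavkovn) insert -al- after the first vowel.
So takrukpevm → taalkrukpevm.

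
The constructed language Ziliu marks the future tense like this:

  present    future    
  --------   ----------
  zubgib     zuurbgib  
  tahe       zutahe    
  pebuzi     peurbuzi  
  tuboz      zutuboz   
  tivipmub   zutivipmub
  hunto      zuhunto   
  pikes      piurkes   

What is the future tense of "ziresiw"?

"ziresiw" begins with z-. The one such stem in the data (zubgib → zuurbgib) inserts -ur- after the first vowel (as do pebuzi, pikes), so the same rule applies.
The other pattern: stems beginning with h- or t- add the prefix zu-.
So ziresiw → ziurresiw.

ziurresiw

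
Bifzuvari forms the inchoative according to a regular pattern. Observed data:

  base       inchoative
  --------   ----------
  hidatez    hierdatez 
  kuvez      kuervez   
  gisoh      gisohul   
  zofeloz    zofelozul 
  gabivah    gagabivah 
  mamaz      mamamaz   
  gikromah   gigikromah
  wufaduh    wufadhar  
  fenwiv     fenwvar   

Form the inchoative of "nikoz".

"nikoz" has last vowel 'o'. The stems whose last vowel is 'o' (gisoh → gisohul, zofeloz → zofelozul) add -ul.
So nikoz → nikozul.

nikozul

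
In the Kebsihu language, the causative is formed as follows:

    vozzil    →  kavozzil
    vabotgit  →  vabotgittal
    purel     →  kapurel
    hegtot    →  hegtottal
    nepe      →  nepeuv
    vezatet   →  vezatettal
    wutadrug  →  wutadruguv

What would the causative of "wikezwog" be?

wikezwoguv

"wikezwog" ends in -g. The one such stem in the data (wutadrug → wutadruguv) adds -uv, so the same rule applies.
The other patterns: stems ending in -t double the final consonant and add -al; stems ending in -l add the prefix ka-.
So wikezwog → wikezwoguv.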